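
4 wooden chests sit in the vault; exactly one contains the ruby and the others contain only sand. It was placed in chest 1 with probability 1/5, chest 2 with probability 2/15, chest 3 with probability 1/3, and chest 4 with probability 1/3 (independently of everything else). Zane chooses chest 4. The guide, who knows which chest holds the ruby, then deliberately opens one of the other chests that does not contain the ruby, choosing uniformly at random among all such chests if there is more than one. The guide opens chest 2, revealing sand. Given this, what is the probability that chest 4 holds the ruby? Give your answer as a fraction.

Consider each possible location of the ruby in turn.
If it is in chest 1 (prior 1/5): the guide has 2 equally likely choices, so probability 1/2; weight (1/5)·(1/2) = 1/10.
If it is in chest 2 (prior 2/15): the guide opened chest 2, so this case is ruled out; weight (2/15)·0 = 0.
If it is in chest 3 (prior 1/3): the guide has 2 equally likely choices, so probability 1/2; weight (1/3)·(1/2) = 1/6.
If it is in chest 4 (prior 1/3): the guide has 3 equally likely choices, so probability 1/3; weight (1/3)·(1/3) = 1/9.
The weights sum to 17/45.
So P(the ruby in chest 4 | the guide opened chest 2) = (1/9) / (17/45) = 5/17.

5/17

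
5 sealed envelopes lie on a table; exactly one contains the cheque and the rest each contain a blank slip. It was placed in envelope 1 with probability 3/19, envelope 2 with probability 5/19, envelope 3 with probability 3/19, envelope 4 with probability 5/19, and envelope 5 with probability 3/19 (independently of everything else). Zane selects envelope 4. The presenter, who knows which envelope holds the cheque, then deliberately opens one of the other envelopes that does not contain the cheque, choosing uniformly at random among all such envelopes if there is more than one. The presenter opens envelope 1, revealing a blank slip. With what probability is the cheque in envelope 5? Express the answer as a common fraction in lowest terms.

Consider each possible location of the cheque in turn.
If it is in envelope 1 (prior 3/19): the presenter opened envelope 1, so this case is ruled out; weight (3/19)·0 = 0.
If it is in envelope 2 (prior 5/19): the presenter has 3 equally likely choices, so probability 1/3; weight (5/19)·(1/3) = 5/57.
If it is in either of envelopes 3 and 5 (prior 3/19 each): the presenter has 3 equally likely choices, so probability 1/3; weight (3/19)·(1/3) = 1/19 each.
If it is in envelope 4 (prior 5/19): the presenter has 4 equally likely choices, so probability 1/4; weight (5/19)·(1/4) = 5/76.
The weights sum to 59/228.
So P(the cheque in envelope 5 | the presenter opened envelope 1) = (1/19) / (59/228) = 12/59.

12/59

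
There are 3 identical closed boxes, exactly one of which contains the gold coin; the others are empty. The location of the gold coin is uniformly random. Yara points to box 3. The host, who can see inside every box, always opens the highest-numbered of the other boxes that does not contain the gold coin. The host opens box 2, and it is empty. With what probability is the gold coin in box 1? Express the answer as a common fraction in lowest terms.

1/2

Consider each possible location of the gold coin in turn.
If it is in either of boxes 1 and 3 (prior 1/3 each): box 2 is the highest-numbered option available, probability 1; weight (1/3)·1 = 1/3 each.
If it is in box 2 (prior 1/3): the host opened box 2, so this case is ruled out; weight (1/3)·0 = 0.
The weights sum to 2/3.
So P(the gold coin in box 1 | the host opened box 2) = (1/3) / (2/3) = 1/2.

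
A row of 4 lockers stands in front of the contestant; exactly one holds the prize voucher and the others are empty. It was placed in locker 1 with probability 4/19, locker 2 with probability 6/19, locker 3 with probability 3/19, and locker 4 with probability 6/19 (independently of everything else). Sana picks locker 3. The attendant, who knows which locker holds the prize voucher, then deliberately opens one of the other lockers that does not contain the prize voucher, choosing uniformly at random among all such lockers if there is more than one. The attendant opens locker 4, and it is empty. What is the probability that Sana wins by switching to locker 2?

Condition on the true location of the prize voucher.
If it is in locker 1 (prior 4/19): the attendant has 2 equally likely choices, so probability 1/2; weight (4/19)·(1/2) = 2/19.
If it is in locker 2 (prior 6/19): the attendant has 2 equally likely choices, so probability 1/2; weight (6/19)·(1/2) = 3/19.
If it is in locker 3 (prior 3/19): the attendant has 3 equally likely choices, so probability 1/3; weight (3/19)·(1/3) = 1/19.
If it is in locker 4 (prior 6/19): the attendant opened locker 4, so this case is ruled out; weight (6/19)·0 = 0.
The weights sum to 6/19.
So P(the prize voucher in locker 2 | the attendant opened locker 4) = (3/19) / (6/19) = 1/2.

1/2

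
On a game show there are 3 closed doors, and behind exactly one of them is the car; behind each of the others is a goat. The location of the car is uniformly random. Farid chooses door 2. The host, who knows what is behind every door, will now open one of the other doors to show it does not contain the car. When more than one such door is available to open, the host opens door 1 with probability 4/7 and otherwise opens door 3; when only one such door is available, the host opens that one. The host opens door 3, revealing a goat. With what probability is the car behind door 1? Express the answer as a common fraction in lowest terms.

Apply Bayes' rule, conditioning on where the car actually is.
If it is behind door 1 (prior 1/3): only door 3 is available, probability 1; weight (1/3)·1 = 1/3.
If it is behind door 2 (prior 1/3): door 1 is available but not opened, probability 3/7; weight (1/3)·(3/7) = 1/7.
If it is behind door 3 (prior 1/3): the host opened door 3, so this case is ruled out; weight (1/3)·0 = 0.
The weights sum to 10/21.
So P(the car behind door 1 | the host opened door 3) = (1/3) / (10/21) = 7/10.

7/10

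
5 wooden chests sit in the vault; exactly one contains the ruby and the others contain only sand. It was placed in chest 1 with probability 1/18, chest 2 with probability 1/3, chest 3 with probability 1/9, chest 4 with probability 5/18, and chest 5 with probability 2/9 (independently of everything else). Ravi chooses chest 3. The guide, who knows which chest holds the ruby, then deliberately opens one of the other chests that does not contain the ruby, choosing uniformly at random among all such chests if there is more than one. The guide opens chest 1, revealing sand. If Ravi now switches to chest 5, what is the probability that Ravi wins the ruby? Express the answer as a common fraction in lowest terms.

Condition on the true location of the ruby.
If it is in chest 1 (prior 1/18): the guide opened chest 1, so this case is ruled out; weight (1/18)·0 = 0.
If it is in chest 2 (prior 1/3): the guide has 3 equally likely choices, so probability 1/3; weight (1/3)·(1/3) = 1/9.
If it is in chest 3 (prior 1/9): the guide has 4 equally likely choices, so probability 1/4; weight (1/9)·(1/4) = 1/36.
If it is in chest 4 (prior 5/18): the guide has 3 equally likely choices, so probability 1/3; weight (5/18)·(1/3) = 5/54.
If it is in chest 5 (prior 2/9): the guide has 3 equally likely choices, so probability 1/3; weight (2/9)·(1/3) = 2/27.
The weights sum to 11/36.
So P(the ruby in chest 5 | the guide opened chest 1) = (2/27) / (11/36) = 8/33.

8/33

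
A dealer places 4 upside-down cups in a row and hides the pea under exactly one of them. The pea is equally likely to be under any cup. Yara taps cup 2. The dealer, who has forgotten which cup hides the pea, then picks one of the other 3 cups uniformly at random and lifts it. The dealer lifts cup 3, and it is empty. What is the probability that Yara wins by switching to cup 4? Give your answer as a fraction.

1/3

Consider each possible location of the pea in turn.
If it is under any of cups 1, 2, and 4 (prior 1/4 each): the dealer picks cup 3 with probability 1/3 regardless, and it is not the prize; weight (1/4)·(1/3) = 1/12 each.
If it is under cup 3 (prior 1/4): the dealer opened cup 3, so this case is ruled out; weight (1/4)·0 = 0.
The weights sum to 1/4.
So P(the pea under cup 4 | the dealer opened cup 3) = (1/12) / (1/4) = 1/3.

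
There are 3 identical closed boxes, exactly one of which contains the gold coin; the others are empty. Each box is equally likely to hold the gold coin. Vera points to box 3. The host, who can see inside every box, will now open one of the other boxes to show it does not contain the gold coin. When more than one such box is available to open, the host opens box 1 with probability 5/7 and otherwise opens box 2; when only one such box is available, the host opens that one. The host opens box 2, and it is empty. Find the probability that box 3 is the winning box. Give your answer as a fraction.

2/9

Consider each possible location of the gold coin in turn.
If it is in box 1 (prior 1/3): only box 2 is available, probability 1; weight (1/3)·1 = 1/3.
If it is in box 2 (prior 1/3): the host opened box 2, so this case is ruled out; weight (1/3)·0 = 0.
If it is in box 3 (prior 1/3): box 1 is available but not opened, probability 2/7; weight (1/3)·(2/7) = 2/21.
The weights sum to 3/7.
So P(the gold coin in box 3 | the host opened box 2) = (2/21) / (3/7) = 2/9.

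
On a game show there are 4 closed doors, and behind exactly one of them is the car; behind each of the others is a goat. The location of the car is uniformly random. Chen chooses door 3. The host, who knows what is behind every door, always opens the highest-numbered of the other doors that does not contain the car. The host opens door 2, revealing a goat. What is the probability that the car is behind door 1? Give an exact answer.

Condition on the true location of the car.
If it is behind either of doors 1 and 3 (prior 1/4 each): the host would have opened door 4 instead, probability 0; weight (1/4)·0 = 0 each.
If it is behind door 2 (prior 1/4): the host opened door 2, so this case is ruled out; weight (1/4)·0 = 0.
If it is behind door 4 (prior 1/4): door 2 is the highest-numbered option available, probability 1; weight (1/4)·1 = 1/4.
The weights sum to 1/4.
So P(the car behind door 1 | the host opened door 2) = 0 / (1/4) = 0.

0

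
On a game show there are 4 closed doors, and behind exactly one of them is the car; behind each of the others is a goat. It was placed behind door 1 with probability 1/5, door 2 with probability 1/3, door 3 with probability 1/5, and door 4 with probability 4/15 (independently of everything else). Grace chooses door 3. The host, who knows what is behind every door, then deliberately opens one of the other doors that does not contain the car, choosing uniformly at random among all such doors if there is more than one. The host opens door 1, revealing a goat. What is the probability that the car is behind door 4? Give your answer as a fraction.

4/11

Consider each possible location of the car in turn.
If it is behind door 1 (prior 1/5): the host opened door 1, so this case is ruled out; weight (1/5)·0 = 0.
If it is behind door 2 (prior 1/3): the host has 2 equally likely choices, so probability 1/2; weight (1/3)·(1/2) = 1/6.
If it is behind door 3 (prior 1/5): the host has 3 equally likely choices, so probability 1/3; weight (1/5)·(1/3) = 1/15.
If it is behind door 4 (prior 4/15): the host has 2 equally likely choices, so probability 1/2; weight (4/15)·(1/2) = 2/15.
The weights sum to 11/30.
So P(the car behind door 4 | the host opened door 1) = (2/15) / (11/30) = 4/11.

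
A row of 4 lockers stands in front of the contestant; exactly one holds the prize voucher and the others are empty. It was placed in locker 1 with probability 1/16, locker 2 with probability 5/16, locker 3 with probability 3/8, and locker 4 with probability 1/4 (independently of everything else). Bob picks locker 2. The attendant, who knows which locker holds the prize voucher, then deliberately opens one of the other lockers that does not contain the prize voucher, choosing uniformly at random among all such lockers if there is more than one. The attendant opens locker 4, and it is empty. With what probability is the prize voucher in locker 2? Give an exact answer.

Apply Bayes' rule, conditioning on where the prize voucher actually is.
If it is in locker 1 (prior 1/16): the attendant has 2 equally likely choices, so probability 1/2; weight (1/16)·(1/2) = 1/32.
If it is in locker 2 (prior 5/16): the attendant has 3 equally likely choices, so probability 1/3; weight (5/16)·(1/3) = 5/48.
If it is in locker 3 (prior 3/8): the attendant has 2 equally likely choices, so probability 1/2; weight (3/8)·(1/2) = 3/16.
If it is in locker 4 (prior 1/4): the attendant opened locker 4, so this case is ruled out; weight (1/4)·0 = 0.
The weights sum to 31/96.
So P(the prize voucher in locker 2 | the attendant opened locker 4) = (5/48) / (31/96) = 10/31.

10/31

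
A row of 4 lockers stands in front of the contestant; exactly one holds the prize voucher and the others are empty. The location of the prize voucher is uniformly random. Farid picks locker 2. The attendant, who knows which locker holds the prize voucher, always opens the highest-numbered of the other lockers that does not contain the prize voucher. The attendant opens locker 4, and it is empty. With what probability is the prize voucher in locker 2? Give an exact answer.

Apply Bayes' rule, conditioning on where the prize voucher actually is.
If it is in any of lockers 1, 2, and 3 (prior 1/4 each): locker 4 is the highest-numbered option available, probability 1; weight (1/4)·1 = 1/4 each.
If it is in locker 4 (prior 1/4): the attendant opened locker 4, so this case is ruled out; weight (1/4)·0 = 0.
The weights sum to 3/4.
So P(the prize voucher in locker 2 | the attendant opened locker 4) = (1/4) / (3/4) = 1/3.

1/3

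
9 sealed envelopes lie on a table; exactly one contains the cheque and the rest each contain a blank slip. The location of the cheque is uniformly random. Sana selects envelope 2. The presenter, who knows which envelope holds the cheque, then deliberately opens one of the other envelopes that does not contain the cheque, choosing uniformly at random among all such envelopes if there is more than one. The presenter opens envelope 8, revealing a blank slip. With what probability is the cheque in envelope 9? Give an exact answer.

Apply Bayes' rule, conditioning on where the cheque actually is.
If it is in any of envelopes 1, 3, 4, 5, 6, 7, and 9 (prior 1/9 each): the presenter has 7 equally likely choices, so probability 1/7; weight (1/9)·(1/7) = 1/63 each.
If it is in envelope 2 (prior 1/9): the presenter has 8 equally likely choices, so probability 1/8; weight (1/9)·(1/8) = 1/72.
If it is in envelope 8 (prior 1/9): the presenter opened envelope 8, so this case is ruled out; weight (1/9)·0 = 0.
The weights sum to 1/8.
So P(the cheque in envelope 9 | the presenter opened envelope 8) = (1/63) / (1/8) = 8/63.

8/63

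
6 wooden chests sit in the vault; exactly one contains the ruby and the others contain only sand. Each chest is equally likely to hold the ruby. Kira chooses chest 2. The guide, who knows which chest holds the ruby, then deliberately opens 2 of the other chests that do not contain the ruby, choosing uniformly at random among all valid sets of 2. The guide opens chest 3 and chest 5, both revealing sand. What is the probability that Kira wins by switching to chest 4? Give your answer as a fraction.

5/18

Apply Bayes' rule, conditioning on where the ruby actually is.
If it is in any of chests 1, 4, and 6 (prior 1/6 each): the guide has 6 equally likely choices, so probability 1/6; weight (1/6)·(1/6) = 1/36 each.
If it is in chest 2 (prior 1/6): the guide has 10 equally likely choices, so probability 1/10; weight (1/6)·(1/10) = 1/60.
If it is in either of chests 3 and 5 (prior 1/6 each): that chest was opened and seen not to hold the prize — ruled out; weight (1/6)·0 = 0 each.
The weights sum to 1/10.
So P(the ruby in chest 4 | the guide opened chest 3 and chest 5) = (1/36) / (1/10) = 5/18.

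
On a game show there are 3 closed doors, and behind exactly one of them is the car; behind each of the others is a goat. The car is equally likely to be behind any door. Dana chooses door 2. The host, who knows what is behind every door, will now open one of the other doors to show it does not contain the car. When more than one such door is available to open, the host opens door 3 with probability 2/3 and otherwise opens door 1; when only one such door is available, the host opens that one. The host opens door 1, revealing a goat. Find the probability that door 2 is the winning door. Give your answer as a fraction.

Apply Bayes' rule, conditioning on where the car actually is.
If it is behind door 1 (prior 1/3): the host opened door 1, so this case is ruled out; weight (1/3)·0 = 0.
If it is behind door 2 (prior 1/3): door 3 is available but not opened, probability 1/3; weight (1/3)·(1/3) = 1/9.
If it is behind door 3 (prior 1/3): only door 1 is available, probability 1; weight (1/3)·1 = 1/3.
The weights sum to 4/9.
So P(the car behind door 2 | the host opened door 1) = (1/9) / (4/9) = 1/4.

1/4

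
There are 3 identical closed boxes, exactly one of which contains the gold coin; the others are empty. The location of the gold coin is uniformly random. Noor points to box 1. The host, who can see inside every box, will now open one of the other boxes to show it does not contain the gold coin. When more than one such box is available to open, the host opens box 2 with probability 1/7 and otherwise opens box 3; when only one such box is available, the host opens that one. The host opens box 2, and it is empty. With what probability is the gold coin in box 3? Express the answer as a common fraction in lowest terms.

7/8

Apply Bayes' rule, conditioning on where the gold coin actually is.
If it is in box 1 (prior 1/3): box 2 is available, opened with probability 1/7; weight (1/3)·(1/7) = 1/21.
If it is in box 2 (prior 1/3): the host opened box 2, so this case is ruled out; weight (1/3)·0 = 0.
If it is in box 3 (prior 1/3): only box 2 is available, probability 1; weight (1/3)·1 = 1/3.
The weights sum to 8/21.
So P(the gold coin in box 3 | the host opened box 2) = (1/3) / (8/21) = 7/8.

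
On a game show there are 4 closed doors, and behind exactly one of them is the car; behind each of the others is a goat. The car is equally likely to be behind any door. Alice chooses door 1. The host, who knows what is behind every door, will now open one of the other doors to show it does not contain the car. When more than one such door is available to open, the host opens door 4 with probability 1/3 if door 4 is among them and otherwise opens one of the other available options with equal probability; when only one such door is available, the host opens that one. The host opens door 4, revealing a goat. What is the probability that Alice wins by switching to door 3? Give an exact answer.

Consider each possible location of the car in turn.
If it is behind any of doors 1, 2, and 3 (prior 1/4 each): door 4 is available, opened with probability 1/3; weight (1/4)·(1/3) = 1/12 each.
If it is behind door 4 (prior 1/4): the host opened door 4, so this case is ruled out; weight (1/4)·0 = 0.
The weights sum to 1/4.
So P(the car behind door 3 | the host opened door 4) = (1/12) / (1/4) = 1/3.

1/3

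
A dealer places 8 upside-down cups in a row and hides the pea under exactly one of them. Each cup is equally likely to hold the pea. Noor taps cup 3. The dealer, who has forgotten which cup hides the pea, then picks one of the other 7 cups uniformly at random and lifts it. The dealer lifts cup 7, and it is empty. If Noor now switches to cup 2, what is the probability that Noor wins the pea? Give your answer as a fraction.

Condition on the true location of the pea.
If it is under any of cups 1, 2, 3, 4, 5, 6, and 8 (prior 1/8 each): the dealer picks cup 7 with probability 1/7 regardless, and it is not the prize; weight (1/8)·(1/7) = 1/56 each.
If it is under cup 7 (prior 1/8): the dealer opened cup 7, so this case is ruled out; weight (1/8)·0 = 0.
The weights sum to 1/8.
So P(the pea under cup 2 | the dealer opened cup 7) = (1/56) / (1/8) = 1/7.

1/7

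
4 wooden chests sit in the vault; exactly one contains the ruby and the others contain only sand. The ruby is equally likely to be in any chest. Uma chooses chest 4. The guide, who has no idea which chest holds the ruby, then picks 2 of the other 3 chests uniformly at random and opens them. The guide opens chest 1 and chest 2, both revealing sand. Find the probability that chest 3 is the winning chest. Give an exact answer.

Because the guide chose which chests to open without knowing where the ruby is, the choice is independent of the prize location. Learning that none of the 2 opened chests holds the ruby simply rules out those 2 locations and leaves the remaining 2 chests still equally likely by symmetry.
So P(the ruby in chest 3) = 1/2.

1/2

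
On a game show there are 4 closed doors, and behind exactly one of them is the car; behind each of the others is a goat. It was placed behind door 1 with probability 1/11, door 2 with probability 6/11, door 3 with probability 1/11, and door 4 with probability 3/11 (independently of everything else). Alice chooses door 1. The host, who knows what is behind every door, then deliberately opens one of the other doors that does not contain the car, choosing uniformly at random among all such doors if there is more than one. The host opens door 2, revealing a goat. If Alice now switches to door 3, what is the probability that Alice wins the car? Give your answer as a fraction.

3/14

Apply Bayes' rule, conditioning on where the car actually is.
If it is behind door 1 (prior 1/11): the host has 3 equally likely choices, so probability 1/3; weight (1/11)·(1/3) = 1/33.
If it is behind door 2 (prior 6/11): the host opened door 2, so this case is ruled out; weight (6/11)·0 = 0.
If it is behind door 3 (prior 1/11): the host has 2 equally likely choices, so probability 1/2; weight (1/11)·(1/2) = 1/22.
If it is behind door 4 (prior 3/11): the host has 2 equally likely choices, so probability 1/2; weight (3/11)·(1/2) = 3/22.
The weights sum to 7/33.
So P(the car behind door 3 | the host opened door 2) = (1/22) / (7/33) = 3/14.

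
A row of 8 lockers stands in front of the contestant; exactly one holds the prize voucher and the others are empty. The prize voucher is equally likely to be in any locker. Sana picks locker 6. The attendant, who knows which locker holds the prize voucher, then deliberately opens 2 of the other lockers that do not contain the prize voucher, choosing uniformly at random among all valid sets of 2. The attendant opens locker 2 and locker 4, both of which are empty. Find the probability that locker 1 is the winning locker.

7/40

Condition on the true location of the prize voucher.
If it is in any of lockers 1, 3, 5, 7, and 8 (prior 1/8 each): the attendant has 15 equally likely choices, so probability 1/15; weight (1/8)·(1/15) = 1/120 each.
If it is in either of lockers 2 and 4 (prior 1/8 each): that locker was opened and seen not to hold the prize — ruled out; weight (1/8)·0 = 0 each.
If it is in locker 6 (prior 1/8): the attendant has 21 equally likely choices, so probability 1/21; weight (1/8)·(1/21) = 1/168.
The weights sum to 1/21.
So P(the prize voucher in locker 1 | the attendant opened locker 2 and locker 4) = (1/120) / (1/21) = 7/40.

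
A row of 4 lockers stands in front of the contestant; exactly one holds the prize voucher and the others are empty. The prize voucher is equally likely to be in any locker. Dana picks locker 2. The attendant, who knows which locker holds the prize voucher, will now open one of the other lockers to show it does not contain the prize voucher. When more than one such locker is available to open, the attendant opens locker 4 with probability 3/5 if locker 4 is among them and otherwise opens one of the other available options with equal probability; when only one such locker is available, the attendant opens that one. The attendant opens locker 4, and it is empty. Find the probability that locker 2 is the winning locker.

Consider each possible location of the prize voucher in turn.
If it is in any of lockers 1, 2, and 3 (prior 1/4 each): locker 4 is available, opened with probability 3/5; weight (1/4)·(3/5) = 3/20 each.
If it is in locker 4 (prior 1/4): the attendant opened locker 4, so this case is ruled out; weight (1/4)·0 = 0.
The weights sum to 9/20.
So P(the prize voucher in locker 2 | the attendant opened locker 4) = (3/20) / (9/20) = 1/3.

1/3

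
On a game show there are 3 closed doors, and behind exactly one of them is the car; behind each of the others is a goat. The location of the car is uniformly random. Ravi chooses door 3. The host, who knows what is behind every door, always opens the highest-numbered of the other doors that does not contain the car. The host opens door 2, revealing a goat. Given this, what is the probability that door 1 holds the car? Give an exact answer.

1/2

Condition on the true location of the car.
If it is behind either of doors 1 and 3 (prior 1/3 each): door 2 is the highest-numbered option available, probability 1; weight (1/3)·1 = 1/3 each.
If it is behind door 2 (prior 1/3): the host opened door 2, so this case is ruled out; weight (1/3)·0 = 0.
The weights sum to 2/3.
So P(the car behind door 1 | the host opened door 2) = (1/3) / (2/3) = 1/2.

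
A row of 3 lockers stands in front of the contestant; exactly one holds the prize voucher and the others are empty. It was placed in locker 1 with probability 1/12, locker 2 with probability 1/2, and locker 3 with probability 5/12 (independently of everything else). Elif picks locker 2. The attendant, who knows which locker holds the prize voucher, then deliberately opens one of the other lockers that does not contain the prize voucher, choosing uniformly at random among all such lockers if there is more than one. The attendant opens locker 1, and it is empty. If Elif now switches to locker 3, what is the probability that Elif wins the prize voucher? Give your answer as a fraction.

5/8

Apply Bayes' rule, conditioning on where the prize voucher actually is.
If it is in locker 1 (prior 1/12): the attendant opened locker 1, so this case is ruled out; weight (1/12)·0 = 0.
If it is in locker 2 (prior 1/2): the attendant has 2 equally likely choices, so probability 1/2; weight (1/2)·(1/2) = 1/4.
If it is in locker 3 (prior 5/12): the attendant has no choice, probability 1; weight (5/12)·1 = 5/12.
The weights sum to 2/3.
So P(the prize voucher in locker 3 | the attendant opened locker 1) = (5/12) / (2/3) = 5/8.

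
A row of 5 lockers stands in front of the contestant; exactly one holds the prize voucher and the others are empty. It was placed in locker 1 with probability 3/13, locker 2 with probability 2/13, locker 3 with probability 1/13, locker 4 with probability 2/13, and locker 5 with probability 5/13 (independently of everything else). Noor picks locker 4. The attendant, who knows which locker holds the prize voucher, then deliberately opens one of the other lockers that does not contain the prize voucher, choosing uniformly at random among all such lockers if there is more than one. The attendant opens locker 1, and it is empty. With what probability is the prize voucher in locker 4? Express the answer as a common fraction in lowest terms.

Condition on the true location of the prize voucher.
If it is in locker 1 (prior 3/13): the attendant opened locker 1, so this case is ruled out; weight (3/13)·0 = 0.
If it is in locker 2 (prior 2/13): the attendant has 3 equally likely choices, so probability 1/3; weight (2/13)·(1/3) = 2/39.
If it is in locker 3 (prior 1/13): the attendant has 3 equally likely choices, so probability 1/3; weight (1/13)·(1/3) = 1/39.
If it is in locker 4 (prior 2/13): the attendant has 4 equally likely choices, so probability 1/4; weight (2/13)·(1/4) = 1/26.
If it is in locker 5 (prior 5/13): the attendant has 3 equally likely choices, so probability 1/3; weight (5/13)·(1/3) = 5/39.
The weights sum to 19/78.
So P(the prize voucher in locker 4 | the attendant opened locker 1) = (1/26) / (19/78) = 3/19.

3/19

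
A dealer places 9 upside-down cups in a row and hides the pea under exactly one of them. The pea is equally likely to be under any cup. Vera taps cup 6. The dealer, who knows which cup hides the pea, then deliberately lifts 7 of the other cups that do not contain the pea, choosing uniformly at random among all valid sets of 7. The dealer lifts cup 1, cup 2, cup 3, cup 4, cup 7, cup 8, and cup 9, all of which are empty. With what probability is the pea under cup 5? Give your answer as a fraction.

8/9

Apply Bayes' rule, conditioning on where the pea actually is.
If it is under any of cups 1, 2, 3, 4, 7, 8, and 9 (prior 1/9 each): that cup was opened and seen not to hold the prize — ruled out; weight (1/9)·0 = 0 each.
If it is under cup 5 (prior 1/9): the dealer has no choice, probability 1; weight (1/9)·1 = 1/9.
If it is under cup 6 (prior 1/9): the dealer has 8 equally likely choices, so probability 1/8; weight (1/9)·(1/8) = 1/72.
The weights sum to 1/8.
So P(the pea under cup 5 | the dealer opened cup 1, cup 2, cup 3, cup 4, cup 7, cup 8, and cup 9) = (1/9) / (1/8) = 8/9.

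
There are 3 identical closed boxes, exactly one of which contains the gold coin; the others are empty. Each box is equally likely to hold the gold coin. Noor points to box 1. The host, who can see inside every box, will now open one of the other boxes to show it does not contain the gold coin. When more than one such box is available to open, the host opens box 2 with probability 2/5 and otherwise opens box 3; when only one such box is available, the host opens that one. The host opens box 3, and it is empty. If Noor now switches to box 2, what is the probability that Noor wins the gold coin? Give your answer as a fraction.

5/8

Apply Bayes' rule, conditioning on where the gold coin actually is.
If it is in box 1 (prior 1/3): box 2 is available but not opened, probability 3/5; weight (1/3)·(3/5) = 1/5.
If it is in box 2 (prior 1/3): only box 3 is available, probability 1; weight (1/3)·1 = 1/3.
If it is in box 3 (prior 1/3): the host opened box 3, so this case is ruled out; weight (1/3)·0 = 0.
The weights sum to 8/15.
So P(the gold coin in box 2 | the host opened box 3) = (1/3) / (8/15) = 5/8.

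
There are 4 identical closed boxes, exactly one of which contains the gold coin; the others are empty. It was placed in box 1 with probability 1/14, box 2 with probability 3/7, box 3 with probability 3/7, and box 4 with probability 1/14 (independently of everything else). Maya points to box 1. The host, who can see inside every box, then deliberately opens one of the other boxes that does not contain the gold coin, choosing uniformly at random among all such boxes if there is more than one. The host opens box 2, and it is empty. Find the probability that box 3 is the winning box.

18/23

Consider each possible location of the gold coin in turn.
If it is in box 1 (prior 1/14): the host has 3 equally likely choices, so probability 1/3; weight (1/14)·(1/3) = 1/42.
If it is in box 2 (prior 3/7): the host opened box 2, so this case is ruled out; weight (3/7)·0 = 0.
If it is in box 3 (prior 3/7): the host has 2 equally likely choices, so probability 1/2; weight (3/7)·(1/2) = 3/14.
If it is in box 4 (prior 1/14): the host has 2 equally likely choices, so probability 1/2; weight (1/14)·(1/2) = 1/28.
The weights sum to 23/84.
So P(the gold coin in box 3 | the host opened box 2) = (3/14) / (23/84) = 18/23.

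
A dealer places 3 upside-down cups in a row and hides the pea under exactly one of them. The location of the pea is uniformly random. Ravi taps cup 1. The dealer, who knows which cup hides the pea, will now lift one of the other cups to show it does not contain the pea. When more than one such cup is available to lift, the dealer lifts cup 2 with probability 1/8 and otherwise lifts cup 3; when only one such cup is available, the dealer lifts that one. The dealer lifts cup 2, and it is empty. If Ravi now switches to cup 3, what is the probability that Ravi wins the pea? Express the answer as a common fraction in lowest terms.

Apply Bayes' rule, conditioning on where the pea actually is.
If it is under cup 1 (prior 1/3): cup 2 is available, opened with probability 1/8; weight (1/3)·(1/8) = 1/24.
If it is under cup 2 (prior 1/3): the dealer opened cup 2, so this case is ruled out; weight (1/3)·0 = 0.
If it is under cup 3 (prior 1/3): only cup 2 is available, probability 1; weight (1/3)·1 = 1/3.
The weights sum to 3/8.
So P(the pea under cup 3 | the dealer opened cup 2) = (1/3) / (3/8) = 8/9.

8/9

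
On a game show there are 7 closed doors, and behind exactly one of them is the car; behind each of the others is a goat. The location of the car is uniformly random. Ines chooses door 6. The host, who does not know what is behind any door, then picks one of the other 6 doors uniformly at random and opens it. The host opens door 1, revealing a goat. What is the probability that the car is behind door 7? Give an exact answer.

1/6

Because the host chose which door to open without knowing where the car is, the choice is independent of the prize location. Learning that door 1 does not hold the car simply rules out that one location and leaves the remaining 6 doors still equally likely by symmetry.
So P(the car behind door 7) = 1/6.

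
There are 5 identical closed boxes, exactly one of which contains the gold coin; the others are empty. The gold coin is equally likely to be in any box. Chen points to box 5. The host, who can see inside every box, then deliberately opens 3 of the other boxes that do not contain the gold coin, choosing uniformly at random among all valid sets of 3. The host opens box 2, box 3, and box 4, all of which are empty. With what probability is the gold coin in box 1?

4/5

Apply Bayes' rule, conditioning on where the gold coin actually is.
If it is in box 1 (prior 1/5): the host has no choice, probability 1; weight (1/5)·1 = 1/5.
If it is in any of boxes 2, 3, and 4 (prior 1/5 each): that box was opened and seen not to hold the prize — ruled out; weight (1/5)·0 = 0 each.
If it is in box 5 (prior 1/5): the host has 4 equally likely choices, so probability 1/4; weight (1/5)·(1/4) = 1/20.
The weights sum to 1/4.
So P(the gold coin in box 1 | the host opened box 2, box 3, and box 4) = (1/5) / (1/4) = 4/5.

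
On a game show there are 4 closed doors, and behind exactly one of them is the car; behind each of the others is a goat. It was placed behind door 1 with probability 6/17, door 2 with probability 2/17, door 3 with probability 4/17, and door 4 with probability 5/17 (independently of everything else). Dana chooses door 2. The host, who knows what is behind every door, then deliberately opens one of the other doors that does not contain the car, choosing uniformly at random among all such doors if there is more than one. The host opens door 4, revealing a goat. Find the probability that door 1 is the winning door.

9/17

Condition on the true location of the car.
If it is behind door 1 (prior 6/17): the host has 2 equally likely choices, so probability 1/2; weight (6/17)·(1/2) = 3/17.
If it is behind door 2 (prior 2/17): the host has 3 equally likely choices, so probability 1/3; weight (2/17)·(1/3) = 2/51.
If it is behind door 3 (prior 4/17): the host has 2 equally likely choices, so probability 1/2; weight (4/17)·(1/2) = 2/17.
If it is behind door 4 (prior 5/17): the host opened door 4, so this case is ruled out; weight (5/17)·0 = 0.
The weights sum to 1/3.
So P(the car behind door 1 | the host opened door 4) = (3/17) / (1/3) = 9/17.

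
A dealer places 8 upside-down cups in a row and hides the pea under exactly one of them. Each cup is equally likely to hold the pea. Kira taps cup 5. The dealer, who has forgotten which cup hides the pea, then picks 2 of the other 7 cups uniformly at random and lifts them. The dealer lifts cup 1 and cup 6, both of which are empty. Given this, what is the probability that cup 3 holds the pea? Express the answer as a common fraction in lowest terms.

Consider each possible location of the pea in turn.
If it is under either of cups 1 and 6 (prior 1/8 each): that cup was opened and seen not to hold the prize — ruled out; weight (1/8)·0 = 0 each.
If it is under any of cups 2, 3, 4, 5, 7, and 8 (prior 1/8 each): the dealer picks exactly this set with probability 1/21 regardless, and none is the prize; weight (1/8)·(1/21) = 1/168 each.
The weights sum to 1/28.
So P(the pea under cup 3 | the dealer opened cup 1 and cup 6) = (1/168) / (1/28) = 1/6.

1/6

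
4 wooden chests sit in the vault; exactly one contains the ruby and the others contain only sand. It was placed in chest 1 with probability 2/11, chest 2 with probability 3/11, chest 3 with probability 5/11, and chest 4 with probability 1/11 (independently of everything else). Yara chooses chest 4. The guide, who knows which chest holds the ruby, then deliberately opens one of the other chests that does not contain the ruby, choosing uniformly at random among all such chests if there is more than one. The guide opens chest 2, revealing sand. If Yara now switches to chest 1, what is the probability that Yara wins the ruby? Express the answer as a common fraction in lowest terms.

Condition on the true location of the ruby.
If it is in chest 1 (prior 2/11): the guide has 2 equally likely choices, so probability 1/2; weight (2/11)·(1/2) = 1/11.
If it is in chest 2 (prior 3/11): the guide opened chest 2, so this case is ruled out; weight (3/11)·0 = 0.
If it is in chest 3 (prior 5/11): the guide has 2 equally likely choices, so probability 1/2; weight (5/11)·(1/2) = 5/22.
If it is in chest 4 (prior 1/11): the guide has 3 equally likely choices, so probability 1/3; weight (1/11)·(1/3) = 1/33.
The weights sum to 23/66.
So P(the ruby in chest 1 | the guide opened chest 2) = (1/11) / (23/66) = 6/23.

6/23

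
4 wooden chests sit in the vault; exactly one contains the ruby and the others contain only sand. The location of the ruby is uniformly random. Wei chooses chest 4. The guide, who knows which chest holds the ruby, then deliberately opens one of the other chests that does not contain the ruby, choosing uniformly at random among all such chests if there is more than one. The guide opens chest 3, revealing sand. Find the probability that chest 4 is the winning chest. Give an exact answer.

Condition on the true location of the ruby.
If it is in either of chests 1 and 2 (prior 1/4 each): the guide has 2 equally likely choices, so probability 1/2; weight (1/4)·(1/2) = 1/8 each.
If it is in chest 3 (prior 1/4): the guide opened chest 3, so this case is ruled out; weight (1/4)·0 = 0.
If it is in chest 4 (prior 1/4): the guide has 3 equally likely choices, so probability 1/3; weight (1/4)·(1/3) = 1/12.
The weights sum to 1/3.
So P(the ruby in chest 4 | the guide opened chest 3) = (1/12) / (1/3) = 1/4.

1/4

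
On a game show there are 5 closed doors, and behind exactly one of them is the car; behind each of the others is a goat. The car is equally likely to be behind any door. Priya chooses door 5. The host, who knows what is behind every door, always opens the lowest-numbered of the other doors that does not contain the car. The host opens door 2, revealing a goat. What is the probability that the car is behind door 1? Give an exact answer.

1

Consider each possible location of the car in turn.
If it is behind door 1 (prior 1/5): door 2 is the lowest-numbered option available, probability 1; weight (1/5)·1 = 1/5.
If it is behind door 2 (prior 1/5): the host opened door 2, so this case is ruled out; weight (1/5)·0 = 0.
If it is behind any of doors 3, 4, and 5 (prior 1/5 each): the host would have opened door 1 instead, probability 0; weight (1/5)·0 = 0 each.
The weights sum to 1/5.
So P(the car behind door 1 | the host opened door 2) = (1/5) / (1/5) = 1.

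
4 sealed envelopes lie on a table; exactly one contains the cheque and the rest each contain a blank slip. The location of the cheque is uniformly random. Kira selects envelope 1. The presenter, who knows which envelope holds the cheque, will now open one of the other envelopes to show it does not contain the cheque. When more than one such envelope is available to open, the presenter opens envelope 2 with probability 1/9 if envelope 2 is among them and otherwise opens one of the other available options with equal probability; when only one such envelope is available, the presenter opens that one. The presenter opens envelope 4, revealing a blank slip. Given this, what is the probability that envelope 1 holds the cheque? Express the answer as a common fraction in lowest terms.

Consider each possible location of the cheque in turn.
If it is in envelope 1 (prior 1/4): envelope 2 is available but not opened; envelope 4 gets probability (1 − 1/9)/2 = 4/9; weight (1/4)·(4/9) = 1/9.
If it is in envelope 2 (prior 1/4): envelope 2 holds the prize so is unavailable; the presenter chooses uniformly among the 2 others, probability 1/2; weight (1/4)·(1/2) = 1/8.
If it is in envelope 3 (prior 1/4): envelope 2 is available but not opened, probability 8/9; weight (1/4)·(8/9) = 2/9.
If it is in envelope 4 (prior 1/4): the presenter opened envelope 4, so this case is ruled out; weight (1/4)·0 = 0.
The weights sum to 11/24.
So P(the cheque in envelope 1 | the presenter opened envelope 4) = (1/9) / (11/24) = 8/33.

8/33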